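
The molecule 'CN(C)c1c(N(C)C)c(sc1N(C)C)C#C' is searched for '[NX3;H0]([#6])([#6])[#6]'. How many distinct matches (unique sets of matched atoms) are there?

3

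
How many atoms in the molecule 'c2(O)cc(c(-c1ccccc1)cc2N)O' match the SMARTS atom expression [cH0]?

5

The query [cH0] means: aromatic carbon with no attached hydrogen (substituted or ring-fusion).
Check the 15 heavy atoms by environment: 5× c (aromatic, H0) → match; 7× c (aromatic, H1) → no; 2× O (H1) → no; 1× N (H2) → no.
That gives 5 matching atoms.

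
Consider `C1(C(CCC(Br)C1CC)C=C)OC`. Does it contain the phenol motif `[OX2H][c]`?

No

The pattern [OX2H][c] describes a hydroxyl oxygen attached to an aromatic carbon — a phenol.
The closest candidate here is a methoxy ether (-OCH3), but the oxygen has H0, not H1. No other fragment satisfies the full query, so there is no match.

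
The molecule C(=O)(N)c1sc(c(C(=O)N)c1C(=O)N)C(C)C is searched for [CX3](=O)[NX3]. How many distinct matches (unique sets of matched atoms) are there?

3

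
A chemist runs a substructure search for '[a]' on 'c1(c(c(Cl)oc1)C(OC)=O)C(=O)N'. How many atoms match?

5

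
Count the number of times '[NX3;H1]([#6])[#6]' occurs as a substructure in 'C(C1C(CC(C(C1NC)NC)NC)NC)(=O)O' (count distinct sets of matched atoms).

[NX3;H1]([#6])[#6] is the SMARTS for a secondary amine: a trivalent nitrogen with one H, bonded to two carbons.
The molecule carries 4 separate instances of an N-methylamino group (-NHCH3) meeting every constraint; each maps to a distinct set of atoms, giving 4 matches.

4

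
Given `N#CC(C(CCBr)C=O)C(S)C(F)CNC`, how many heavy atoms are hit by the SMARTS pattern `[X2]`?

The query [X2] means: any atom with exactly two total connections (bonds + H).
Check the 16 heavy atoms by environment: 8× C (X4) → no; 1× C (X3) → no; 1× O (X1) → no; 1× S (X2) → match; 1× C (X2) → match; 1× N (X1) → no; 1× F (X1) → no; 1× N (X3) → no; 1× Br (X1) → no.
Summing the matching environments: 1 + 1 = 2 matching atoms.

2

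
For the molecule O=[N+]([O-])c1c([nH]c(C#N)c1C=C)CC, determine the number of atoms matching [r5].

5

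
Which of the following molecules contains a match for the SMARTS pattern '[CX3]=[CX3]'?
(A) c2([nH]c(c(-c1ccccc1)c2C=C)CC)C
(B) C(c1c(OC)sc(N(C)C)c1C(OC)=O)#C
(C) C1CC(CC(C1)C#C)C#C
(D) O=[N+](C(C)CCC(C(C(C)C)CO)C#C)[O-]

A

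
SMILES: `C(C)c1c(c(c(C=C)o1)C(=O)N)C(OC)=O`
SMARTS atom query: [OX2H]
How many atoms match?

0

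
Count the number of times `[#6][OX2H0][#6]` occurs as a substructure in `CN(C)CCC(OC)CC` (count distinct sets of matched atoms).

1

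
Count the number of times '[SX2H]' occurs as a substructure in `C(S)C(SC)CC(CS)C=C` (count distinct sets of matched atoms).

2

[SX2H] is the SMARTS for a thiol: an aliphatic sulfur with two connections, one being H.
The molecule carries 2 separate instances of a thiol (-SH) meeting every constraint; each maps to a distinct set of atoms, giving 2 matches.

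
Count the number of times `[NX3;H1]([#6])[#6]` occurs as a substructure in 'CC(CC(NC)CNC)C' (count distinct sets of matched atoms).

2

[NX3;H1]([#6])[#6] is the SMARTS for a secondary amine: a trivalent nitrogen with one H, bonded to two carbons.
The molecule carries 2 separate instances of an N-methylamino group (-NHCH3) meeting every constraint; each maps to a distinct set of atoms, giving 2 matches.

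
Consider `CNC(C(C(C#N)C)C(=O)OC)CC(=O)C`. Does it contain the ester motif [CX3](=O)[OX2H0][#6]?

Yes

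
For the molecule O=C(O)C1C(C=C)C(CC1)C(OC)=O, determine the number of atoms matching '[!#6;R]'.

0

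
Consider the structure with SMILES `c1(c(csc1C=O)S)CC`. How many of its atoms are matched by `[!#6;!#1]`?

3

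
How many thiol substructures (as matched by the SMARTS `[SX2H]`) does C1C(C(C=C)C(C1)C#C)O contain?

0

[SX2H] is the SMARTS for a thiol: an aliphatic sulfur with two connections, one being H.
The molecule has a hydroxyl group (-OH), but it is an -OH, not an -SH; nothing else fits, so there are 0 matches.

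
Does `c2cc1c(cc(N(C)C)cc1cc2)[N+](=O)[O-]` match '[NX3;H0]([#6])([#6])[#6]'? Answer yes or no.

Yes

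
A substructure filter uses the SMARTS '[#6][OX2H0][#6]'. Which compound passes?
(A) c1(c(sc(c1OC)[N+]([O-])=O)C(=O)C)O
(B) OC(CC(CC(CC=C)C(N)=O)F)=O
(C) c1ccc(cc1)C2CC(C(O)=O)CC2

A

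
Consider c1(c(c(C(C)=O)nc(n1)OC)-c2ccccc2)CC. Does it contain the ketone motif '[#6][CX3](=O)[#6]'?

Yes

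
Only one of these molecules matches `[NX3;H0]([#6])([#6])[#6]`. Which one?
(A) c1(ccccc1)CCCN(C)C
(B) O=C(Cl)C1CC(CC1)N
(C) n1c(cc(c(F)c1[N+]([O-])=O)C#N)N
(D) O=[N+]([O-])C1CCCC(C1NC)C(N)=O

A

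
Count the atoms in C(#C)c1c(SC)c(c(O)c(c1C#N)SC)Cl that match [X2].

6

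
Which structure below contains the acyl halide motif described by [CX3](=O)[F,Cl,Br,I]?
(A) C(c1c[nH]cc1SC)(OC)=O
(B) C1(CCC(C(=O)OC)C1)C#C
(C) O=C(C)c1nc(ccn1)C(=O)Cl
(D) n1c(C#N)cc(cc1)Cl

C

[CX3](=O)[F,Cl,Br,I] describes a carbonyl carbon bonded to a halogen (an acyl halide).
(A) has a methyl-ester group (-C(=O)OCH3) but the carbonyl is bonded to -O-C, not to a halogen.
(B) has a methyl-ester group (-C(=O)OCH3) but the carbonyl is bonded to -O-C, not to a halogen.
(C) contains an acyl chloride (-C(=O)Cl), which satisfies every atom and bond constraint.
(D) has a chloro substituent but the Cl is not on a carbonyl carbon.
So the answer is (C).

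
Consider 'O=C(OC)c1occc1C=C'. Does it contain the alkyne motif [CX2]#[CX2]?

No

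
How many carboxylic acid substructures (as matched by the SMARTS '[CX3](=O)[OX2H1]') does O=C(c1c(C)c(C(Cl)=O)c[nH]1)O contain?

[CX3](=O)[OX2H1] is the SMARTS for a carboxylic acid: an sp2 carbon double-bonded to O and single-bonded to an -OH oxygen.
Exactly one fragment in the molecule meets all constraints, giving 1 match.

1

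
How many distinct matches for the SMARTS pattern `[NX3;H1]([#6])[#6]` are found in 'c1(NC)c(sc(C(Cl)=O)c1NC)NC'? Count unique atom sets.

3

[NX3;H1]([#6])[#6] is the SMARTS for a secondary amine: a trivalent nitrogen with one H, bonded to two carbons.
The molecule carries 3 separate instances of an N-methylamino group (-NHCH3) meeting every constraint; each maps to a distinct set of atoms, giving 3 matches.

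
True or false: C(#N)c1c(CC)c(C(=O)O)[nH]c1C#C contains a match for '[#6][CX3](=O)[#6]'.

The pattern [#6][CX3](=O)[#6] describes a carbonyl carbon (no H) flanked by two carbons — a ketone.
The closest candidate here is a carboxylic acid group (-C(=O)OH), but one neighbour of the carbonyl carbon is O, not C. No other fragment satisfies the full query, so there is no match.

False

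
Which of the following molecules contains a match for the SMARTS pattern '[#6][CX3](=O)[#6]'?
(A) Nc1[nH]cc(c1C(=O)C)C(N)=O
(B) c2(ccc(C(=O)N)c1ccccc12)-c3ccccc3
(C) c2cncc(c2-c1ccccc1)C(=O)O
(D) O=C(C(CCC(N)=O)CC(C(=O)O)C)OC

[#6][CX3](=O)[#6] describes a carbonyl carbon (no H) flanked by two carbons (a ketone).
(A) contains an acetyl/ketone group (-C(=O)CH3), which satisfies every atom and bond constraint.
(B) has a primary amide (-C(=O)NH2) but one neighbour of the carbonyl carbon is N, not C.
(C) has a carboxylic acid group (-C(=O)OH) but one neighbour of the carbonyl carbon is O, not C.
(D) has a primary amide (-C(=O)NH2) but one neighbour of the carbonyl carbon is N, not C.
So the answer is (A).

A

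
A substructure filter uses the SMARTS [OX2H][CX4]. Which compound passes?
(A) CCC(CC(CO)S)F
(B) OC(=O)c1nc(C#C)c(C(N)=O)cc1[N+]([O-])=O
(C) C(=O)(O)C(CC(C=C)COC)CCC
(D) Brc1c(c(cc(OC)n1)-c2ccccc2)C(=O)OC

A

[OX2H][CX4] describes a hydroxyl oxygen bound to an sp3 (X4) carbon (an aliphatic alcohol).
(A) contains a hydroxyl group (-OH), which satisfies every atom and bond constraint.
(B) has a carboxylic acid group (-C(=O)OH) but the -OH is on a CX3 carbonyl carbon, not a CX4 carbon.
(C) has a methoxy ether (-OCH3) but the oxygen has H0 (ether), not H1.
(D) has a methoxy ether (-OCH3) but the oxygen has H0 (ether), not H1.
So the answer is (A).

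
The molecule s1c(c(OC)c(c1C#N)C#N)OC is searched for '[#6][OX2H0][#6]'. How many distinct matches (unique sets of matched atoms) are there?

2

[#6][OX2H0][#6] is the SMARTS for an ether: an aliphatic oxygen bridging two carbons with no H on the oxygen.
The molecule carries 2 separate instances of a methoxy ether (-OCH3) meeting every constraint; each maps to a distinct set of atoms, giving 2 matches.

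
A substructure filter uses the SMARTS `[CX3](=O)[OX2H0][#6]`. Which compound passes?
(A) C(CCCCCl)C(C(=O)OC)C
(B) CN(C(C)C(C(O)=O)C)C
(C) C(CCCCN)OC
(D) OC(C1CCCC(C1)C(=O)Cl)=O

A

[CX3](=O)[OX2H0][#6] describes a carbonyl carbon bonded to an oxygen that is itself bonded to carbon (no H on that O) (an ester).
(A) contains a methyl-ester group (-C(=O)OCH3), which satisfies every atom and bond constraint.
(B) has a carboxylic acid group (-C(=O)OH) but the singly-bonded O carries H (OX2H1, not H0).
(C) has a methoxy ether (-OCH3) but the ether oxygen is not adjacent to a C=O carbon.
(D) has a carboxylic acid group (-C(=O)OH) but the singly-bonded O carries H (OX2H1, not H0).
So the answer is (A).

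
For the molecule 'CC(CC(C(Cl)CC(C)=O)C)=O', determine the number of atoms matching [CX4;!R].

The query [CX4;!R] means: aliphatic carbon with four total connections, not in a ring.
Check the 12 heavy atoms by environment: 7× C (X4, acyclic) → match; 2× C (X3, acyclic) → no; 2× O (X1, acyclic) → no; 1× Cl (X1, acyclic) → no.
That gives 7 matching atoms.

7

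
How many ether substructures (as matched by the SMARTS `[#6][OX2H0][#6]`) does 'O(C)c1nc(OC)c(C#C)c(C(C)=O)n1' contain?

2

[#6][OX2H0][#6] is the SMARTS for an ether: an aliphatic oxygen bridging two carbons with no H on the oxygen.
The molecule carries 2 separate instances of a methoxy ether (-OCH3) meeting every constraint; each maps to a distinct set of atoms, giving 2 matches.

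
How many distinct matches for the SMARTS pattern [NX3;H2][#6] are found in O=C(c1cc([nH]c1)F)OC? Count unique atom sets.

0

[NX3;H2][#6] is the SMARTS for a primary amine: a trivalent nitrogen with two H attached to carbon.
No fragment in the molecule satisfies every constraint, giving 0 matches.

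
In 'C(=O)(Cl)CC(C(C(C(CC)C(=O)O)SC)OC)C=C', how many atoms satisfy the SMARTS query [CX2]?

0

Check the 19 heavy atoms by environment: 9× C (X4) → no; 4× C (X3) → no; 2× O (X1) → no; 2× O (X2) → no; 1× S (X2) → no; 1× Cl (X1) → no.
No environment satisfies the query, so 0 matching atoms.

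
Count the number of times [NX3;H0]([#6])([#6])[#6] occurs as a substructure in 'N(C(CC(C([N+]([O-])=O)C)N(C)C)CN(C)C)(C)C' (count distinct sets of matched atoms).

[NX3;H0]([#6])([#6])[#6] is the SMARTS for a tertiary amine: a trivalent nitrogen with no H, bonded to three carbons.
The molecule carries 3 separate instances of a dimethylamino group (-N(CH3)2) meeting every constraint; each maps to a distinct set of atoms, giving 3 matches.

3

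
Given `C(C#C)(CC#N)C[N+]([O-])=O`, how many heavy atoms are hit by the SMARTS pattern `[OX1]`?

The query [OX1] means: aliphatic oxygen with one total connection — typically a carbonyl =O or an oxide.
Check the 10 heavy atoms by environment: 3× C (X4) → no; 3× C (X2) → no; 1× N (X1) → no; 1× N (charge +1, X3) → no; 1× O (charge -1, X1) → match; 1× O (X1) → match.
Summing the matching environments: 1 + 1 = 2 matching atoms.

2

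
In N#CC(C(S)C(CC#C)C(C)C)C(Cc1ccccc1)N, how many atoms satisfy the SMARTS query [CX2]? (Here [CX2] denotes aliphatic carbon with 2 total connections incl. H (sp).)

3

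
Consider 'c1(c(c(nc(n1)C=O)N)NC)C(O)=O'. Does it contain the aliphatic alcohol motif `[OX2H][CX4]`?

No

The pattern [OX2H][CX4] describes a hydroxyl oxygen bound to an sp3 (X4) carbon — an aliphatic alcohol.
The closest candidate here is a carboxylic acid group (-C(=O)OH), but the -OH is on a CX3 carbonyl carbon, not a CX4 carbon. No other fragment satisfies the full query, so there is no match.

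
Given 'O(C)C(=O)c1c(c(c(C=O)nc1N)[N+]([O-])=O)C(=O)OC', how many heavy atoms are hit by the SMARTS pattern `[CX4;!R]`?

The query [CX4;!R] means: aliphatic carbon with four total connections, not in a ring.
Check the 20 heavy atoms by environment: 1× n (aromatic, X2, in 6-ring) → no; 5× c (aromatic, X3, in 6-ring) → no; 3× C (X3, acyclic) → no; 4× O (X1, acyclic) → no; 2× O (X2, acyclic) → no; 2× C (X4, acyclic) → match; 1× N (charge +1, X3, acyclic) → no; 1× O (charge -1, X1, acyclic) → no; 1× N (X3, acyclic) → no.
That gives 2 matching atoms.

2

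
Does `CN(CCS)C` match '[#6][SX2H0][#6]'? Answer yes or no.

No

The pattern [#6][SX2H0][#6] describes an aliphatic sulfur bridging two carbons with no H on the sulfur — a thioether.
The closest candidate here is a thiol (-SH), but the sulfur has H1, not H0 bridging two carbons. No other fragment satisfies the full query, so there is no match.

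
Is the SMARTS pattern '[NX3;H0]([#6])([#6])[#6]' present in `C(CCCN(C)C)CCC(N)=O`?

The pattern [NX3;H0]([#6])([#6])[#6] describes a trivalent nitrogen with no H, bonded to three carbons — a tertiary amine.
The molecule carries a dimethylamino group (-N(CH3)2), whose atoms satisfy every constraint of the query, so the pattern matches.

Yes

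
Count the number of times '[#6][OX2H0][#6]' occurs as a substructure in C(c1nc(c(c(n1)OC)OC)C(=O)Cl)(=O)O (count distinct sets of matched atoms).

2

[#6][OX2H0][#6] is the SMARTS for an ether: an aliphatic oxygen bridging two carbons with no H on the oxygen.
The molecule carries 2 separate instances of a methoxy ether (-OCH3) meeting every constraint; each maps to a distinct set of atoms, giving 2 matches.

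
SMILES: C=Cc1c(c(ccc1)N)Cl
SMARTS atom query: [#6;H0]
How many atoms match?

The query [#6;H0] means: any carbon with no attached hydrogen.
Check the 10 heavy atoms by environment: 3× c (aromatic, H0) → match; 3× c (aromatic, H1) → no; 1× C (H1) → no; 1× C (H2) → no; 1× N (H2) → no; 1× Cl (H0) → no.
That gives 3 matching atoms.

3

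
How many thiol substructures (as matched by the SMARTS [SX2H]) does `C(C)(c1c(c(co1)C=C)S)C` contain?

[SX2H] is the SMARTS for a thiol: an aliphatic sulfur with two connections, one being H.
Exactly one fragment in the molecule meets all constraints, giving 1 match.

1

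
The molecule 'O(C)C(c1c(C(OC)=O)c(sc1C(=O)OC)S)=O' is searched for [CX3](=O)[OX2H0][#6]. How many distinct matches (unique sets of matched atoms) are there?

3

[CX3](=O)[OX2H0][#6] is the SMARTS for an ester: a carbonyl carbon bonded to an oxygen that is itself bonded to carbon (no H on that O).
The molecule carries 3 separate instances of a methyl-ester group (-C(=O)OCH3) meeting every constraint; each maps to a distinct set of atoms, giving 3 matches.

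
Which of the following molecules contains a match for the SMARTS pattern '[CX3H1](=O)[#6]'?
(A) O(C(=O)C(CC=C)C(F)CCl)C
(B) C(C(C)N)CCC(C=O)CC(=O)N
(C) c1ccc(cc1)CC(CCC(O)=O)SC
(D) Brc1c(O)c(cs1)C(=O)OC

B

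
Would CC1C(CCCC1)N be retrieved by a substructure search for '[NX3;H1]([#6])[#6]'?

No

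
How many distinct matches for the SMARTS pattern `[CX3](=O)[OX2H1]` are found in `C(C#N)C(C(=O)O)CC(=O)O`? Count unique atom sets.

2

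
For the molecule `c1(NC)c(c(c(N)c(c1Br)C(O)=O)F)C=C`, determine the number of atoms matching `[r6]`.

The query [r6] means: r6 matches atoms in a six-membered ring.
Check the 16 heavy atoms by environment: 6× c (aromatic, in 6-ring) → match; 1× F (acyclic) → no; 4× C (acyclic) → no; 2× N (acyclic) → no; 1× Br (acyclic) → no; 2× O (acyclic) → no.
That gives 6 matching atoms.

6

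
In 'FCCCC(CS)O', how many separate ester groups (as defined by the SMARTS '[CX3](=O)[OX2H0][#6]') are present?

0

[CX3](=O)[OX2H0][#6] is the SMARTS for an ester: a carbonyl carbon bonded to an oxygen that is itself bonded to carbon (no H on that O).
No fragment in the molecule satisfies every constraint, giving 0 matches.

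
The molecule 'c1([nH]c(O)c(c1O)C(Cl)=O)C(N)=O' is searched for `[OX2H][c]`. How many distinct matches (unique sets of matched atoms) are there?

2

[OX2H][c] is the SMARTS for a phenol: a hydroxyl oxygen attached to an aromatic carbon.
The molecule carries 2 separate instances of a hydroxyl group (-OH) meeting every constraint; each maps to a distinct set of atoms, giving 2 matches.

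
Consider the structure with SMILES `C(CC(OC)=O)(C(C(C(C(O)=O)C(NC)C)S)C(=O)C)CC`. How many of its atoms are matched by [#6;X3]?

The query [#6;X3] means: any carbon (aromatic or not) with three total connections.
Check the 22 heavy atoms by environment: 12× C (X4) → no; 3× C (X3) → match; 3× O (X1) → no; 2× O (X2) → no; 1× N (X3) → no; 1× S (X2) → no.
That gives 3 matching atoms.

3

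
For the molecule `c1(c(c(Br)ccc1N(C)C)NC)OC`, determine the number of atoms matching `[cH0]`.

The query [cH0] means: aromatic carbon with no attached hydrogen (substituted or ring-fusion).
Check the 14 heavy atoms by environment: 4× c (aromatic, H0) → match; 2× c (aromatic, H1) → no; 1× O (H0) → no; 4× C (H3) → no; 1× N (H1) → no; 1× N (H0) → no; 1× Br (H0) → no.
That gives 4 matching atoms.

4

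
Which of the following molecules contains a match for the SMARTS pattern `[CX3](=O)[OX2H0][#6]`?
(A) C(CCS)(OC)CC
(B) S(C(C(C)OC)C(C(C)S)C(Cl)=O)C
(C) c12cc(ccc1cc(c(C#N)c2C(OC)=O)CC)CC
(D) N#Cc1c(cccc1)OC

C

[CX3](=O)[OX2H0][#6] describes a carbonyl carbon bonded to an oxygen that is itself bonded to carbon (no H on that O) (an ester).
(A) has a methoxy ether (-OCH3) but the ether oxygen is not adjacent to a C=O carbon.
(B) has a methoxy ether (-OCH3) but the ether oxygen is not adjacent to a C=O carbon.
(C) contains a methyl-ester group (-C(=O)OCH3), which satisfies every atom and bond constraint.
(D) has a methoxy ether (-OCH3) but the ether oxygen is not adjacent to a C=O carbon.
So the answer is (C).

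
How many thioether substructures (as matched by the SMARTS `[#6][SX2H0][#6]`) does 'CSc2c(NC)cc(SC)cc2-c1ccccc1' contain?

2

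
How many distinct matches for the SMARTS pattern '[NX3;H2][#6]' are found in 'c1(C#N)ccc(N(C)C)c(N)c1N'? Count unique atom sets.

2

[NX3;H2][#6] is the SMARTS for a primary amine: a trivalent nitrogen with two H attached to carbon.
The molecule carries 2 separate instances of a primary amino group (-NH2) meeting every constraint; each maps to a distinct set of atoms, giving 2 matches.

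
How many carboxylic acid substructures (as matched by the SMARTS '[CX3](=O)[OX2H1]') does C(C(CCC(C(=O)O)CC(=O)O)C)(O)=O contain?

[CX3](=O)[OX2H1] is the SMARTS for a carboxylic acid: an sp2 carbon double-bonded to O and single-bonded to an -OH oxygen.
The molecule carries 3 separate instances of a carboxylic acid group (-C(=O)OH) meeting every constraint; each maps to a distinct set of atoms, giving 3 matches.

3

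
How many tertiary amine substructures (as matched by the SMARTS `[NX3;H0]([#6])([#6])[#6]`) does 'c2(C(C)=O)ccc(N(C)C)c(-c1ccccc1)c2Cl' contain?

1

[NX3;H0]([#6])([#6])[#6] is the SMARTS for a tertiary amine: a trivalent nitrogen with no H, bonded to three carbons.
Exactly one fragment in the molecule meets all constraints, giving 1 match.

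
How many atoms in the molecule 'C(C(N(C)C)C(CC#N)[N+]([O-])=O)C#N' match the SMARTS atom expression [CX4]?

6

The query [CX4] means: C with X4: aliphatic carbon with exactly 4 total connections (bonds + H).
Check the 14 heavy atoms by environment: 6× C (X4) → match; 2× C (X2) → no; 2× N (X1) → no; 1× N (charge +1, X3) → no; 1× O (charge -1, X1) → no; 1× O (X1) → no; 1× N (X3) → no.
That gives 6 matching atoms.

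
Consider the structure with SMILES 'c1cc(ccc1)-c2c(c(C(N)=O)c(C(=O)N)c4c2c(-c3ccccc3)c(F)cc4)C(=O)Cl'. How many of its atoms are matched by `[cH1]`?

12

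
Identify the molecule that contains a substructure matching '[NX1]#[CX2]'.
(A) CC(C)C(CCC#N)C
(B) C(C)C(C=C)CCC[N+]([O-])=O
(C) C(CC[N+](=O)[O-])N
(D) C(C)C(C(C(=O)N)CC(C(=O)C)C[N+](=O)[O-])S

A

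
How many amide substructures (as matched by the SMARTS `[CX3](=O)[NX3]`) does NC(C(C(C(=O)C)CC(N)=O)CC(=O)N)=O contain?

3

[CX3](=O)[NX3] is the SMARTS for an amide: a carbonyl carbon bonded to a trivalent nitrogen.
The molecule carries 3 separate instances of a primary amide (-C(=O)NH2) meeting every constraint; each maps to a distinct set of atoms, giving 3 matches.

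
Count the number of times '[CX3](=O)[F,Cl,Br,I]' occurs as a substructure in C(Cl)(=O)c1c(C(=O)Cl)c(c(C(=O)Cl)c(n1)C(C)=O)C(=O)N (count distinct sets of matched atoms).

3

[CX3](=O)[F,Cl,Br,I] is the SMARTS for an acyl halide: a carbonyl carbon bonded to a halogen.
The molecule carries 3 separate instances of an acyl chloride (-C(=O)Cl) meeting every constraint; each maps to a distinct set of atoms, giving 3 matches.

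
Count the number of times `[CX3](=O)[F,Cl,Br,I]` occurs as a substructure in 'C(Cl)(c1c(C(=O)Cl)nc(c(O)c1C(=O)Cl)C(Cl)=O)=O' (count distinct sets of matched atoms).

4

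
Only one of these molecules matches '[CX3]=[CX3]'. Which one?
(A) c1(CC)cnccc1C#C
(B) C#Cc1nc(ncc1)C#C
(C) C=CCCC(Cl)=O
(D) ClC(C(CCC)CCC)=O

C

[CX3]=[CX3] describes a non-aromatic C=C double bond between two sp2 carbons (an alkene).
(A) has an ethynyl group (-C#CH) but the C-C bond is a triple bond, not a double bond.
(B) has an ethynyl group (-C#CH) but the C-C bond is a triple bond, not a double bond.
(C) contains a vinyl group (-CH=CH2), which satisfies every atom and bond constraint.
(D) has an ethyl group (-CH2CH3) but its C-C bond is a single bond between CX4 carbons, not CX3=CX3.
So the answer is (C).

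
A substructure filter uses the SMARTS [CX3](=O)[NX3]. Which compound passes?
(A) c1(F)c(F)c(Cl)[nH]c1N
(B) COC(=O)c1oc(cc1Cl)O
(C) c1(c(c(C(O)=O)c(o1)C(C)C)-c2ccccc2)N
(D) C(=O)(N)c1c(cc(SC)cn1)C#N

[CX3](=O)[NX3] describes a carbonyl carbon bonded to a trivalent nitrogen (an amide).
(A) has a primary amino group (-NH2) but the -NH2 is not attached to a carbonyl carbon.
(B) has a methyl-ester group (-C(=O)OCH3) but the carbonyl is bonded to O, not to an NX3 nitrogen.
(C) has a primary amino group (-NH2) but the -NH2 is not attached to a carbonyl carbon.
(D) contains a primary amide (-C(=O)NH2), which satisfies every atom and bond constraint.
So the answer is (D).

D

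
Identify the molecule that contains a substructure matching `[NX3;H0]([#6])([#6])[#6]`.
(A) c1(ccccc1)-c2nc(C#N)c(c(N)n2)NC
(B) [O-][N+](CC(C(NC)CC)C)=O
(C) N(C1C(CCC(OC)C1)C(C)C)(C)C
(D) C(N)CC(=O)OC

C

[NX3;H0]([#6])([#6])[#6] describes a trivalent nitrogen with no H, bonded to three carbons (a tertiary amine).
(A) has a primary amino group (-NH2) but the nitrogen has H2, not H0 with three carbons.
(B) has an N-methylamino group (-NHCH3) but the nitrogen still has one H (H1), not H0.
(C) contains a dimethylamino group (-N(CH3)2), which satisfies every atom and bond constraint.
(D) has a primary amino group (-NH2) but the nitrogen has H2, not H0 with three carbons.
So the answer is (C).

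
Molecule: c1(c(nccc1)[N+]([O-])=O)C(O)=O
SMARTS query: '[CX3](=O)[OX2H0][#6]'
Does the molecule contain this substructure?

No

The pattern [CX3](=O)[OX2H0][#6] describes a carbonyl carbon bonded to an oxygen that is itself bonded to carbon (no H on that O) — an ester.
The closest candidate here is a carboxylic acid group (-C(=O)OH), but the singly-bonded O carries H (OX2H1, not H0). No other fragment satisfies the full query, so there is no match.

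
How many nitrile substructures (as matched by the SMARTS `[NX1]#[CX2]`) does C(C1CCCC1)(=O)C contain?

0

[NX1]#[CX2] is the SMARTS for a nitrile: a nitrogen triple-bonded to a two-connected carbon.
No fragment in the molecule satisfies every constraint, giving 0 matches.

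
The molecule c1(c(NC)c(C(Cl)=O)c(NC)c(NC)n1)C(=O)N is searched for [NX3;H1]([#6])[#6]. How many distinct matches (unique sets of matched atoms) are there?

3

[NX3;H1]([#6])[#6] is the SMARTS for a secondary amine: a trivalent nitrogen with one H, bonded to two carbons.
The molecule carries 3 separate instances of an N-methylamino group (-NHCH3) meeting every constraint; each maps to a distinct set of atoms, giving 3 matches.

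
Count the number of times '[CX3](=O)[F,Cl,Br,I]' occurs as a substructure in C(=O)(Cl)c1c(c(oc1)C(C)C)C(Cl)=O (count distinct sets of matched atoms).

2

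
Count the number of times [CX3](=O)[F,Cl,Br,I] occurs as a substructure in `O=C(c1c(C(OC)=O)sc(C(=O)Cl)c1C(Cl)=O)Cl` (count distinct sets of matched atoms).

3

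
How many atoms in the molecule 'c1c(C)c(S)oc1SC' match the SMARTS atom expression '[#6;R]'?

The query [#6;R] means: carbon that is part of a ring.
Check the 9 heavy atoms by environment: 1× o (aromatic, in 5-ring) → no; 4× c (aromatic, in 5-ring) → match; 2× C (acyclic) → no; 2× S (acyclic) → no.
That gives 4 matching atoms.

4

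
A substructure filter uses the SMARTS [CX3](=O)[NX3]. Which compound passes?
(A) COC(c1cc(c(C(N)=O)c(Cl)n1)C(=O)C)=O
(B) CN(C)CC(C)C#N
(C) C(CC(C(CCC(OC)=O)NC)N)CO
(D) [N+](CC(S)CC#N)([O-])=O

[CX3](=O)[NX3] describes a carbonyl carbon bonded to a trivalent nitrogen (an amide).
(A) contains a primary amide (-C(=O)NH2), which satisfies every atom and bond constraint.
(B) has a nitrile (-C#N) but the nitrile N is NX1 (triple-bonded), not NX3.
(C) has a primary amino group (-NH2) but the -NH2 is not attached to a carbonyl carbon.
(D) has a nitrile (-C#N) but the nitrile N is NX1 (triple-bonded), not NX3.
So the answer is (A).

A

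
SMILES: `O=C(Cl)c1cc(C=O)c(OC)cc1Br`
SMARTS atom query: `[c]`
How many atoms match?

6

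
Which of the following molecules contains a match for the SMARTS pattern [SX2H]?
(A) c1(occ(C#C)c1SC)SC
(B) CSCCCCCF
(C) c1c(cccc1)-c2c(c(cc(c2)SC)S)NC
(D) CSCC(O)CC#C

C

[SX2H] describes an aliphatic sulfur with two connections, one being H (a thiol).
(A) has a methylthio ether (-SCH3) but the sulfur has H0 (bonded to two carbons), not H1.
(B) has a methylthio ether (-SCH3) but the sulfur has H0 (bonded to two carbons), not H1.
(C) contains a thiol (-SH), which satisfies every atom and bond constraint.
(D) has a methylthio ether (-SCH3) but the sulfur has H0 (bonded to two carbons), not H1.
So the answer is (C).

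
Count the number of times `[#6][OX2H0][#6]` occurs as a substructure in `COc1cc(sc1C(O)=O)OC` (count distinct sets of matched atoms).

[#6][OX2H0][#6] is the SMARTS for an ether: an aliphatic oxygen bridging two carbons with no H on the oxygen.
The molecule carries 2 separate instances of a methoxy ether (-OCH3) meeting every constraint; each maps to a distinct set of atoms, giving 2 matches.

2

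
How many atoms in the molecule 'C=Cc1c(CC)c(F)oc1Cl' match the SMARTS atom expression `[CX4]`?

2

The query [CX4] means: C with X4: aliphatic carbon with exactly 4 total connections (bonds + H).
Check the 11 heavy atoms by environment: 1× o (aromatic, X2) → no; 4× c (aromatic, X3) → no; 1× Cl (X1) → no; 2× C (X3) → no; 1× F (X1) → no; 2× C (X4) → match.
That gives 2 matching atoms.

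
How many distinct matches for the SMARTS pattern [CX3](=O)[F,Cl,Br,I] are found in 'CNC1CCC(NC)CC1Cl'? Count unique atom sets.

[CX3](=O)[F,Cl,Br,I] is the SMARTS for an acyl halide: a carbonyl carbon bonded to a halogen.
The molecule has a chloro substituent, but the Cl is not on a carbonyl carbon; nothing else fits, so there are 0 matches.

0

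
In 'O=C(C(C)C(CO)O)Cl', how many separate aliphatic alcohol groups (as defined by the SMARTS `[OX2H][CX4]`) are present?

[OX2H][CX4] is the SMARTS for an aliphatic alcohol: a hydroxyl oxygen bound to an sp3 (X4) carbon.
The molecule carries 2 separate instances of a hydroxyl group (-OH) meeting every constraint; each maps to a distinct set of atoms, giving 2 matches.

2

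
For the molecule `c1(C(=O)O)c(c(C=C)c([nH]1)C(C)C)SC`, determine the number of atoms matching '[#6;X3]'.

7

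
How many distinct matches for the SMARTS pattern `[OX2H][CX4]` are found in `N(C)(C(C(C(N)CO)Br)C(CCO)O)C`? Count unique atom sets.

3

[OX2H][CX4] is the SMARTS for an aliphatic alcohol: a hydroxyl oxygen bound to an sp3 (X4) carbon.
The molecule carries 3 separate instances of a hydroxyl group (-OH) meeting every constraint; each maps to a distinct set of atoms, giving 3 matches.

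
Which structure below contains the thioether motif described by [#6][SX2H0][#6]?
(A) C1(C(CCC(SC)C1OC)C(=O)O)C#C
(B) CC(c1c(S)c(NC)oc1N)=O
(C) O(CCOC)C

A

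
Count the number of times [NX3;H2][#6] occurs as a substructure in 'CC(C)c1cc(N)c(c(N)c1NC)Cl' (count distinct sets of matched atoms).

2

[NX3;H2][#6] is the SMARTS for a primary amine: a trivalent nitrogen with two H attached to carbon.
The molecule carries 2 separate instances of a primary amino group (-NH2) meeting every constraint; each maps to a distinct set of atoms, giving 2 matches.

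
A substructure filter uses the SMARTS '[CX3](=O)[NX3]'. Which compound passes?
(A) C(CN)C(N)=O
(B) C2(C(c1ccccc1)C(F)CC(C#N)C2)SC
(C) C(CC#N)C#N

A

[CX3](=O)[NX3] describes a carbonyl carbon bonded to a trivalent nitrogen (an amide).
(A) contains a primary amide (-C(=O)NH2), which satisfies every atom and bond constraint.
(B) has a nitrile (-C#N) but the nitrile N is NX1 (triple-bonded), not NX3.
(C) has a nitrile (-C#N) but the nitrile N is NX1 (triple-bonded), not NX3.
So the answer is (A).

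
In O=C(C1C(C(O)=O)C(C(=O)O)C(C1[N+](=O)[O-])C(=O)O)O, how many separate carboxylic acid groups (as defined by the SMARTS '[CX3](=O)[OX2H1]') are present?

4

[CX3](=O)[OX2H1] is the SMARTS for a carboxylic acid: an sp2 carbon double-bonded to O and single-bonded to an -OH oxygen.
The molecule carries 4 separate instances of a carboxylic acid group (-C(=O)OH) meeting every constraint; each maps to a distinct set of atoms, giving 4 matches.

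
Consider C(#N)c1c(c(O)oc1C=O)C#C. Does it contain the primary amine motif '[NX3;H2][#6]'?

No

The pattern [NX3;H2][#6] describes a trivalent nitrogen with two H attached to carbon — a primary amine.
The closest candidate here is a nitrile (-C#N), but the nitrogen is NX1 (triple-bonded), not NX3 with two H. No other fragment satisfies the full query, so there is no match.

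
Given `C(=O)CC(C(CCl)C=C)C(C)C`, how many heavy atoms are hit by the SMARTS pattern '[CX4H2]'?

2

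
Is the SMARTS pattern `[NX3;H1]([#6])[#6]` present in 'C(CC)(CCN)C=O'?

No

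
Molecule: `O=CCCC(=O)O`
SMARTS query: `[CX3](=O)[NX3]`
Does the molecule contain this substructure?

The pattern [CX3](=O)[NX3] describes a carbonyl carbon bonded to a trivalent nitrogen — an amide.
The closest candidate here is a carboxylic acid group (-C(=O)OH), but the carbonyl is bonded to O, not to an NX3 nitrogen. No other fragment satisfies the full query, so there is no match.

No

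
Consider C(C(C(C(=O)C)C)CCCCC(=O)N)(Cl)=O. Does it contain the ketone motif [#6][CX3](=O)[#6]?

Yes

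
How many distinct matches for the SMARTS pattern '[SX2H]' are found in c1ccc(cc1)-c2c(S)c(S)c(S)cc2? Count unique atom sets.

[SX2H] is the SMARTS for a thiol: an aliphatic sulfur with two connections, one being H.
The molecule carries 3 separate instances of a thiol (-SH) meeting every constraint; each maps to a distinct set of atoms, giving 3 matches.

3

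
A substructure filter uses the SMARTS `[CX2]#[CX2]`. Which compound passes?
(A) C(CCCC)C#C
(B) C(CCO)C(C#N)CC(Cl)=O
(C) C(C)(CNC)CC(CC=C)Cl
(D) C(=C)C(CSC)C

[CX2]#[CX2] describes a carbon-carbon triple bond (an alkyne).
(A) contains an ethynyl group (-C#CH), which satisfies every atom and bond constraint.
(B) has a nitrile (-C#N) but the triple bond is C#N, not C#C.
(C) has a vinyl group (-CH=CH2) but the C=C is a double bond; both carbons are CX3, not CX2.
(D) has a vinyl group (-CH=CH2) but the C=C is a double bond; both carbons are CX3, not CX2.
So the answer is (A).

A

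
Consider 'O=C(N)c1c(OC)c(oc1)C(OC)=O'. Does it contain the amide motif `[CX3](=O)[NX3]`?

The pattern [CX3](=O)[NX3] describes a carbonyl carbon bonded to a trivalent nitrogen — an amide.
The molecule carries a primary amide (-C(=O)NH2), whose atoms satisfy every constraint of the query, so the pattern matches.

Yes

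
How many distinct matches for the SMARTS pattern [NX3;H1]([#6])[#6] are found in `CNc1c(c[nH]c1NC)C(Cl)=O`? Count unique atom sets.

2

[NX3;H1]([#6])[#6] is the SMARTS for a secondary amine: a trivalent nitrogen with one H, bonded to two carbons.
The molecule carries 2 separate instances of an N-methylamino group (-NHCH3) meeting every constraint; each maps to a distinct set of atoms, giving 2 matches.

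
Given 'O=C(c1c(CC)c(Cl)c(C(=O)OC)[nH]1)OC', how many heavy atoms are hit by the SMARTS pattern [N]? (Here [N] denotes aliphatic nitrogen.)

The query [N] means: uppercase N matches aliphatic (non-aromatic) nitrogen only.
Check the 16 heavy atoms by environment: 1× n (aromatic) → no; 4× c (aromatic) → no; 6× C → no; 4× O → no; 1× Cl → no.
No environment satisfies the query, so 0 matching atoms.

0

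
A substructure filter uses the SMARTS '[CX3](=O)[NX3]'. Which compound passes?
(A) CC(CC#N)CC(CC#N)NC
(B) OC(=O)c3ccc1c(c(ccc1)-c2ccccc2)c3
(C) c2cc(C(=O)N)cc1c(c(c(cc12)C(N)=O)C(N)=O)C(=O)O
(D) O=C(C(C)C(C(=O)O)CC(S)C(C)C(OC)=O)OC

[CX3](=O)[NX3] describes a carbonyl carbon bonded to a trivalent nitrogen (an amide).
(A) has a nitrile (-C#N) but the nitrile N is NX1 (triple-bonded), not NX3.
(B) has a carboxylic acid group (-C(=O)OH) but the carbonyl is bonded to O, not to an NX3 nitrogen.
(C) contains a primary amide (-C(=O)NH2), which satisfies every atom and bond constraint.
(D) has a carboxylic acid group (-C(=O)OH) but the carbonyl is bonded to O, not to an NX3 nitrogen.
So the answer is (C).

C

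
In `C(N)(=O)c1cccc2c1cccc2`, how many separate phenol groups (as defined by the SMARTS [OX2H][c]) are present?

0

[OX2H][c] is the SMARTS for a phenol: a hydroxyl oxygen attached to an aromatic carbon.
No fragment in the molecule satisfies every constraint, giving 0 matches.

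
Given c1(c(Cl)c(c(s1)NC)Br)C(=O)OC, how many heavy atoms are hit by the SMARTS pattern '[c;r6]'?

0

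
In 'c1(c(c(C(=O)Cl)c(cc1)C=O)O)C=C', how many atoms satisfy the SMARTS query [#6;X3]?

Check the 14 heavy atoms by environment: 6× c (aromatic, X3) → match; 1× O (X2) → no; 4× C (X3) → match; 2× O (X1) → no; 1× Cl (X1) → no.
Summing the matching environments: 6 + 4 = 10 matching atoms.

10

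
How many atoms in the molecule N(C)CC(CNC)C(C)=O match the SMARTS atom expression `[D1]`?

4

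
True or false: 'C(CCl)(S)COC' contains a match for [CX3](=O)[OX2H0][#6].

The pattern [CX3](=O)[OX2H0][#6] describes a carbonyl carbon bonded to an oxygen that is itself bonded to carbon (no H on that O) — an ester.
The closest candidate here is a methoxy ether (-OCH3), but the ether oxygen is not adjacent to a C=O carbon. No other fragment satisfies the full query, so there is no match.

False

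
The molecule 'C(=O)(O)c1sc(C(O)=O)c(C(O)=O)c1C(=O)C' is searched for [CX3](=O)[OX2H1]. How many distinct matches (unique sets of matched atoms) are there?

[CX3](=O)[OX2H1] is the SMARTS for a carboxylic acid: an sp2 carbon double-bonded to O and single-bonded to an -OH oxygen.
The molecule carries 3 separate instances of a carboxylic acid group (-C(=O)OH) meeting every constraint; each maps to a distinct set of atoms, giving 3 matches.

3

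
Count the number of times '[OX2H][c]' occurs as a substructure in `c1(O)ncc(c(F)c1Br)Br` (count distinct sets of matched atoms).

1

[OX2H][c] is the SMARTS for a phenol: a hydroxyl oxygen attached to an aromatic carbon.
Exactly one fragment in the molecule meets all constraints, giving 1 match.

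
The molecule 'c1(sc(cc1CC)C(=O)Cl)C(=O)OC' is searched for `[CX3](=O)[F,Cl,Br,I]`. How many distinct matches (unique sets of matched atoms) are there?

1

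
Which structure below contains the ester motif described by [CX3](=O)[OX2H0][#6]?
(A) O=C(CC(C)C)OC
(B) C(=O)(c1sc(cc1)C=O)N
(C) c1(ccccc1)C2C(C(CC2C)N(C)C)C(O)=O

A

[CX3](=O)[OX2H0][#6] describes a carbonyl carbon bonded to an oxygen that is itself bonded to carbon (no H on that O) (an ester).
(A) contains a methyl-ester group (-C(=O)OCH3), which satisfies every atom and bond constraint.
(B) has a primary amide (-C(=O)NH2) but the carbonyl is bonded to N, not to an O-C linkage.
(C) has a carboxylic acid group (-C(=O)OH) but the singly-bonded O carries H (OX2H1, not H0).
So the answer is (A).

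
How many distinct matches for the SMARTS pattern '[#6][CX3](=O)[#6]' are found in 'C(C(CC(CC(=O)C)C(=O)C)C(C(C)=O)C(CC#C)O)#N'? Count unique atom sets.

3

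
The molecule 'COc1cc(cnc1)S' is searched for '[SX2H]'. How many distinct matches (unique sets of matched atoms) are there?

[SX2H] is the SMARTS for a thiol: an aliphatic sulfur with two connections, one being H.
Exactly one fragment in the molecule meets all constraints, giving 1 match.

1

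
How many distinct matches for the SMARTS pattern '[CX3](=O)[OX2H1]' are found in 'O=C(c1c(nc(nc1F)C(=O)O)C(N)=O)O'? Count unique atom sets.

[CX3](=O)[OX2H1] is the SMARTS for a carboxylic acid: an sp2 carbon double-bonded to O and single-bonded to an -OH oxygen.
The molecule carries 2 separate instances of a carboxylic acid group (-C(=O)OH) meeting every constraint; each maps to a distinct set of atoms, giving 2 matches.

2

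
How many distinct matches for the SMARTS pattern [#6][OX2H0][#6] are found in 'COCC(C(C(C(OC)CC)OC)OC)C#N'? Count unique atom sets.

4

[#6][OX2H0][#6] is the SMARTS for an ether: an aliphatic oxygen bridging two carbons with no H on the oxygen.
The molecule carries 4 separate instances of a methoxy ether (-OCH3) meeting every constraint; each maps to a distinct set of atoms, giving 4 matches.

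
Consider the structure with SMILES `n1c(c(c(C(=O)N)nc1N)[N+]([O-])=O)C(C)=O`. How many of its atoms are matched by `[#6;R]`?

4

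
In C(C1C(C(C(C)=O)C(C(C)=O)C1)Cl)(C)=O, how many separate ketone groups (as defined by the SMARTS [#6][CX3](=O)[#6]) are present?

[#6][CX3](=O)[#6] is the SMARTS for a ketone: a carbonyl carbon (no H) flanked by two carbons.
The molecule carries 3 separate instances of an acetyl/ketone group (-C(=O)CH3) meeting every constraint; each maps to a distinct set of atoms, giving 3 matches.

3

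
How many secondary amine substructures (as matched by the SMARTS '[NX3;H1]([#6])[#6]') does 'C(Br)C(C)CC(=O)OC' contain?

0

[NX3;H1]([#6])[#6] is the SMARTS for a secondary amine: a trivalent nitrogen with one H, bonded to two carbons.
No fragment in the molecule satisfies every constraint, giving 0 matches.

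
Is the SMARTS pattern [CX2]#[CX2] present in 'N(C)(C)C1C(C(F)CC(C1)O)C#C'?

Yes

The pattern [CX2]#[CX2] describes a carbon-carbon triple bond — an alkyne.
The molecule carries an ethynyl group (-C#CH), whose atoms satisfy every constraint of the query, so the pattern matches.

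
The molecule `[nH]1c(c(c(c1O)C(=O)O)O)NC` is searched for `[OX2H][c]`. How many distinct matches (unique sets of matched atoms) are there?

[OX2H][c] is the SMARTS for a phenol: a hydroxyl oxygen attached to an aromatic carbon.
The molecule carries 2 separate instances of a hydroxyl group (-OH) meeting every constraint; each maps to a distinct set of atoms, giving 2 matches.

2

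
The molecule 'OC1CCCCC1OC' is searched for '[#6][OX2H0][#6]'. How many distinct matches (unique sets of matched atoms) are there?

[#6][OX2H0][#6] is the SMARTS for an ether: an aliphatic oxygen bridging two carbons with no H on the oxygen.
Exactly one fragment in the molecule meets all constraints, giving 1 match.

1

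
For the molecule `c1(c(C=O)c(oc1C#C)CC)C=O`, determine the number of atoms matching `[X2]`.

Check the 13 heavy atoms by environment: 1× o (aromatic, X2) → match; 4× c (aromatic, X3) → no; 2× C (X3) → no; 2× O (X1) → no; 2× C (X2) → match; 2× C (X4) → no.
Summing the matching environments: 1 + 2 = 3 matching atoms.

3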